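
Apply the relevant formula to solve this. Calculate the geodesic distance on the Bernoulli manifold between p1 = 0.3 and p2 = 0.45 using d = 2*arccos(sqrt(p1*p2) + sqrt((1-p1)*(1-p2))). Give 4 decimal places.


Geodesic distance on Bernoulli manifold:
d(p1,p2) = 2*arccos(sqrt(p1*p2) + sqrt((1-p1)*(1-p2))).
sqrt(p1*p2) = sqrt(0.3*0.45) = 0.367423.
sqrt((1-p1)*(1-p2)) = sqrt(0.7*0.55) = 0.620484.
arg = 0.367423 + 0.620484 = 0.987907.
d = 2*arccos(0.987907) = 0.3113

0.3113


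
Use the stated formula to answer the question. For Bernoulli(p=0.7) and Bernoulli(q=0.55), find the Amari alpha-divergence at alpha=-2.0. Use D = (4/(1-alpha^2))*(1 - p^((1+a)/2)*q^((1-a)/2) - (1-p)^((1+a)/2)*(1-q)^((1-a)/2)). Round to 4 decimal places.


Amari alpha-divergence:
D = (4/(1-alpha^2))*(1 - p^((1+a)/2)*q^((1-a)/2) - (1-p)^((1+a)/2)*(1-q)^((1-a)/2)).
alpha = -2.0, p = 0.7, q = 0.55.
e1 = (1+alpha)/2 = -0.5, e2 = (1-alpha)/2 = 1.5.
t1 = p^e1 * q^e2 = 0.7^-0.5 * 0.55^1.5 = 0.487523.
t2 = (1-p)^e1 * (1-q)^e2 = 0.3^-0.5 * 0.45^1.5 = 0.551135.
4/(1-alpha^2) = -1.333333.
D = -1.333333*(1 - 0.487523 - 0.551135) = 0.0515

0.0515


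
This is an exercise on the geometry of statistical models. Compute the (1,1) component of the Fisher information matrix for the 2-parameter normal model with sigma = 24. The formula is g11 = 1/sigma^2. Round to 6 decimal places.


For the 2-parameter normal family, the Fisher metric has:
  g11 = 1/sigma^2, g22 = 2/sigma^2.
sigma = 24, sigma^2 = 576.
g11 = 0.001736

0.001736


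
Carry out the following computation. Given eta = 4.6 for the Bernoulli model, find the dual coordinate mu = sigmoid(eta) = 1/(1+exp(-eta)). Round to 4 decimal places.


Dual coordinate (expectation parameter) for Bernoulli:
mu = 1/(1+exp(-eta)).
eta = 4.6.
exp(-eta) = exp(-4.6) = 0.010052.
mu = 1/(1+0.010052) = 0.9900

0.9900


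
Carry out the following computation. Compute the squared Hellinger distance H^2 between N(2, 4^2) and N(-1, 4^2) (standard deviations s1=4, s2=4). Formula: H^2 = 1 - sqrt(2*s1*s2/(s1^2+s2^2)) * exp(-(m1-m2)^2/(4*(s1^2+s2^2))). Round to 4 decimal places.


Squared Hellinger distance for Gaussians:
H^2 = 1 - sqrt(2*s1*s2/(s1^2+s2^2)) * exp(-(m1-m2)^2/(4*(s1^2+s2^2))).
s1^2 = 16, s2^2 = 16, s1^2+s2^2 = 32.
sqrt(2*4*4/(32)) = 1.0.
(m1-m2)^2 = (3)^2 = 9.
exp(-9/(4*32)) = exp(-0.070312) = 0.932102.
H^2 = 1 - 1.0*0.932102 = 0.0679

0.0679


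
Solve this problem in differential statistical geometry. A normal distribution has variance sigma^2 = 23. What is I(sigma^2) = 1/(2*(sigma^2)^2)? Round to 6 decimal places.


Fisher information for variance: I(sigma^2) = 1/(2*sigma^4).
sigma^2 = 23, so sigma^4 = 529.
I = 1/(2*529) = 1/1058 = 0.000945

0.000945


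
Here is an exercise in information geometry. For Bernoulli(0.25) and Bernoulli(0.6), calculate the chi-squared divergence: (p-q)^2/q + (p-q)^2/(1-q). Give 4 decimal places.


Chi-squared divergence between Bernoulli distributions:
chi^2 = (p-q)^2/q + (p-q)^2/(1-q).
p = 0.25, q = 0.6, p-q = -0.35.
(p-q)^2 = 0.1225.
term1 = 0.1225/0.6 = 0.204167.
term2 = 0.1225/0.4 = 0.30625.
chi^2 = 0.204167 + 0.30625 = 0.5104

0.5104


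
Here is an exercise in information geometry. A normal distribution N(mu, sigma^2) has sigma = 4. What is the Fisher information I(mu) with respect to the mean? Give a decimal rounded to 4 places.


The Fisher information for the mean of a normal distribution is I(mu) = 1/sigma^2.
sigma = 4, so sigma^2 = 16.
I(mu) = 1/16 = 0.0625

0.0625


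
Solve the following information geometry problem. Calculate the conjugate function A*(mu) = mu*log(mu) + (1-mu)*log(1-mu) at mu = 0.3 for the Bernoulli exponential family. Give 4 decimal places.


Legendre transform for Bernoulli:
A*(mu) = mu*log(mu) + (1-mu)*log(1-mu).
mu = 0.3, 1-mu = 0.7.
mu*log(mu) = 0.3*log(0.3) = -0.361192.
(1-mu)*log(1-mu) = 0.7*log(0.7) = -0.249672.
A* = -0.361192 + -0.249672 = -0.6109

-0.6109


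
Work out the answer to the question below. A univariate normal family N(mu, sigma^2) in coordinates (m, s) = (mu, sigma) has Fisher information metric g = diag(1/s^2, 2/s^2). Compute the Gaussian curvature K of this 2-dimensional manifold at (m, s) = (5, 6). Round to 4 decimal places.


The metric has the form g = (A dm^2 + B ds^2)/s^2 with A = 1, B = 2.
Substitute u = sqrt(A/B)*m: g = B*(du^2 + ds^2)/s^2, i.e. B times the
Poincare upper half-plane metric, which has constant Gaussian curvature -1.
Scaling a 2D metric by a constant c divides the Gaussian curvature by c,
so K = -1/B = -1/(2) = -0.5000 everywhere (the point (m, s) = (5, 6) is irrelevant:
the curvature is constant).
The requested Gaussian curvature is K = -0.5000.

-0.5000


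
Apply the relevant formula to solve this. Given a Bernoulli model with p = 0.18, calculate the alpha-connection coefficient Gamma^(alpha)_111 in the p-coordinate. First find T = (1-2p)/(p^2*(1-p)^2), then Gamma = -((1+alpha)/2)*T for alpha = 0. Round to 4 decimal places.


Skewness (Amari-Chentsov) tensor: T = (1-2p)/(p^2*(1-p)^2).
p = 0.18, 1-2p = 0.64, p^2 = 0.0324, (1-p)^2 = 0.6724.
T = 0.64/(0.0324 * 0.6724) = 29.376988.
In the p-coordinate, Gamma^(alpha) = Gamma^(0) - (alpha/2)*T with Gamma^(0) = (1/2)*g'(p) = -T/2,
so Gamma^(alpha) = -((1+alpha)/2)*T.
alpha = 0, -(1+alpha)/2 = -0.5.
Gamma = -0.5 * 29.376988 = -14.6885

-14.6885


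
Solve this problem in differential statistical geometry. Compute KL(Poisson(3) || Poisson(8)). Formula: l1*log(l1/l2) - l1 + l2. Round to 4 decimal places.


KL divergence for Poisson:
KL = l1*log(l1/l2) - l1 + l2.
l1 = 3, l2 = 8.
log(3/8) = -0.980829.
l1*log(l1/l2) = 3 * -0.980829 = -2.942488.
KL = -2.942488 - 3 + 8 = 2.0575

2.0575


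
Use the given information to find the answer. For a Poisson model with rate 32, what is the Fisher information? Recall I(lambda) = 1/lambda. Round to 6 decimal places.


Fisher information for Poisson: I(lambda) = 1/lambda.
lambda = 32.
I(lambda) = 1/32 = 0.031250

0.031250


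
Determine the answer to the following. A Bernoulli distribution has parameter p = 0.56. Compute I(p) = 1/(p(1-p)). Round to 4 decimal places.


For Bernoulli(p), Fisher information is I(p) = 1/(p*(1-p)).
p = 0.56, 1-p = 0.44.
p*(1-p) = 0.2464.
I(p) = 1/0.2464 = 4.0584

4.0584


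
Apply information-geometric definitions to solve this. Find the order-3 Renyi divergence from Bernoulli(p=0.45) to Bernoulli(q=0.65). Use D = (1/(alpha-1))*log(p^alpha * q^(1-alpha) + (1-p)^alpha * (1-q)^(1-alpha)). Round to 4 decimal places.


Renyi divergence of order alpha between Bernoulli distributions:
D = (1/(alpha-1))*log(p^alpha * q^(1-alpha) + (1-p)^alpha * (1-q)^(1-alpha)).
alpha = 3, p = 0.45, q = 0.65.
p^alpha * q^(1-alpha) = 0.45^3 * 0.65^-2 = 0.21568.
(1-p)^alpha * (1-q)^(1-alpha) = 0.55^3 * 0.35^-2 = 1.358163.
sum = 0.21568 + 1.358163 = 1.573844.
D = (1/2)*log(1.573844) = 0.2268

0.2268


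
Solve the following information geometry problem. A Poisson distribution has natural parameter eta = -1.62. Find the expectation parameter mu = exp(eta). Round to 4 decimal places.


Expectation parameter for Poisson exponential family:
mu = exp(eta).
eta = -1.62.
mu = exp(-1.62) = 0.1979

0.1979


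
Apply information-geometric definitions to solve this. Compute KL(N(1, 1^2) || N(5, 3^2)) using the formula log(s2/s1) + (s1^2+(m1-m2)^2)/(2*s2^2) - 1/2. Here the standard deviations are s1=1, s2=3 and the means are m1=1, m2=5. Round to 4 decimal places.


KL divergence between normal distributions:
KL = log(s2/s1) + (s1^2 + (m1-m2)^2)/(2*s2^2) - 1/2.
log(3/1) = 1.098612.
(1^2 + (1-5)^2)/(2*3^2) = (1 + 16)/18 = 0.944444.
KL = 1.098612 + 0.944444 - 0.5 = 1.5431

1.5431


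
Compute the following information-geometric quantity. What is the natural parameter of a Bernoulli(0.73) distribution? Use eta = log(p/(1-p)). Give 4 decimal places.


Natural parameter for Bernoulli: eta = log(p/(1-p)).
p = 0.73, 1-p = 0.27.
p/(1-p) = 2.703704.
eta = log(2.703704) = 0.9946

0.9946


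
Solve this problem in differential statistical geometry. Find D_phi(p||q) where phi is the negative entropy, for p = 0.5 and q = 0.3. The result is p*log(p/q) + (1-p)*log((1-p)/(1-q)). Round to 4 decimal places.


Bregman divergence with negative entropy generator:
D = p*log(p/q) + (1-p)*log((1-p)/(1-q)).
p = 0.5, q = 0.3.
p*log(p/q) = 0.5*log(0.5/0.3) = 0.255413.
(1-p)*log((1-p)/(1-q)) = 0.5*log(0.5/0.7) = -0.168236.
D = 0.255413 + -0.168236 = 0.0872

0.0872


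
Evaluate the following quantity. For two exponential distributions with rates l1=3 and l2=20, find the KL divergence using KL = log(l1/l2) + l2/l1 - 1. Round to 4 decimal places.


KL divergence for exponential family:
KL = log(l1/l2) + l2/l1 - 1.
log(3/20) = -1.89712.
20/3 = 6.666667.
KL = -1.89712 + 6.666667 - 1 = 3.7695

3.7695


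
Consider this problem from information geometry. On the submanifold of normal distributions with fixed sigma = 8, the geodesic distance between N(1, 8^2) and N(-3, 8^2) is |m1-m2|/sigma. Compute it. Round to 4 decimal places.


On the fixed-variance normal subfamily, geodesic distance = |m1-m2|/sigma.
|1 - -3| = 4.
sigma = 8.
d = 4/8 = 0.5000

0.5000


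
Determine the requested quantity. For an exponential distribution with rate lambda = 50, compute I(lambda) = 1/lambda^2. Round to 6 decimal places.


Fisher information for exponential: I(lambda) = 1/lambda^2.
lambda = 50, lambda^2 = 2500.
I = 1/2500 = 0.000400

0.000400


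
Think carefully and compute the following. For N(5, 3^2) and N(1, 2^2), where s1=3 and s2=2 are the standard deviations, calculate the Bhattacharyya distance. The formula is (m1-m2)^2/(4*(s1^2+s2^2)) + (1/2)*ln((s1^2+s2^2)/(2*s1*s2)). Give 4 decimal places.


Bhattacharyya distance between two Gaussians:
DB = (m1-m2)^2/(4*(s1^2+s2^2)) + (1/2)*ln((s1^2+s2^2)/(2*s1*s2)).
(m1-m2)^2 = (4)^2 = 16.
s1^2+s2^2 = 9 + 4 = 13.
term1 = 16/52 = 0.307692.
term2 = 0.5*ln(13/12.0) = 0.040021.
DB = 0.307692 + 0.040021 = 0.3477

0.3477


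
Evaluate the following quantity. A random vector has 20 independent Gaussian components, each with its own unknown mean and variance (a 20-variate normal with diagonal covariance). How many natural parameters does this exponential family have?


Exponential family dimension calculation:
Each univariate normal has two natural parameters (mu/sigma^2 and -1/(2 sigma^2)).
With 20 independent components, dim = 2 * 20 = 40.

40


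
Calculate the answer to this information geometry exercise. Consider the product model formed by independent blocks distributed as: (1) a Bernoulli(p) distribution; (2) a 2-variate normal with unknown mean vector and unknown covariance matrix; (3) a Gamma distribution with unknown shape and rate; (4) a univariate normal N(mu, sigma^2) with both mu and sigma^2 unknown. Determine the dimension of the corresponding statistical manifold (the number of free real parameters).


The dimension of a statistical manifold equals the number of free
(independent) real parameters of the model. For a product of independent
blocks the parameter counts add.
- Bernoulli (p): 1.
- 2-variate normal: 2 (mean) + 2*3/2 = 3 (symmetric covariance) = 5.
- Gamma (shape, rate): 2.
- normal (mu, sigma^2): 2.
Total = 1 + 5 + 2 + 2 = 10.
Dimension = 10

10


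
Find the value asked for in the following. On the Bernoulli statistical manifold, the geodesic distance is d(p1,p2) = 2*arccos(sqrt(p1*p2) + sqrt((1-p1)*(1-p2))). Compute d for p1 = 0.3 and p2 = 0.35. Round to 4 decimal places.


Geodesic distance on Bernoulli manifold:
d(p1,p2) = 2*arccos(sqrt(p1*p2) + sqrt((1-p1)*(1-p2))).
sqrt(p1*p2) = sqrt(0.3*0.35) = 0.324037.
sqrt((1-p1)*(1-p2)) = sqrt(0.7*0.65) = 0.674537.
arg = 0.324037 + 0.674537 = 0.998574.
d = 2*arccos(0.998574) = 0.1068

0.1068


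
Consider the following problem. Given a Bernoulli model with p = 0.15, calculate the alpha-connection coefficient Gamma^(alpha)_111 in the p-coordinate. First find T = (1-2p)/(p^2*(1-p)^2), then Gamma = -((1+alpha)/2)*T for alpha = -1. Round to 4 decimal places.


Skewness (Amari-Chentsov) tensor: T = (1-2p)/(p^2*(1-p)^2).
p = 0.15, 1-2p = 0.7, p^2 = 0.0225, (1-p)^2 = 0.7225.
T = 0.7/(0.0225 * 0.7225) = 43.060361.
In the p-coordinate, Gamma^(alpha) = Gamma^(0) - (alpha/2)*T with Gamma^(0) = (1/2)*g'(p) = -T/2,
so Gamma^(alpha) = -((1+alpha)/2)*T.
alpha = -1, -(1+alpha)/2 = 0.0.
Gamma = 0.0 * 43.060361 = 0.0000

0.0000


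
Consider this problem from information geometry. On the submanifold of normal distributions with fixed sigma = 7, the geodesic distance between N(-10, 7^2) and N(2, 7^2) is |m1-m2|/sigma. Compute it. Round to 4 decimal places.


On the fixed-variance normal subfamily, geodesic distance = |m1-m2|/sigma.
|-10 - 2| = 12.
sigma = 7.
d = 12/7 = 1.7143

1.7143


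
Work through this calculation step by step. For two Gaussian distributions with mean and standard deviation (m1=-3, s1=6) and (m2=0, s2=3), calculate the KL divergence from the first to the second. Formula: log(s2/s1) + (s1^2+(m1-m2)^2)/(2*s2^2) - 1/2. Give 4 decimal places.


KL divergence between normal distributions:
KL = log(s2/s1) + (s1^2 + (m1-m2)^2)/(2*s2^2) - 1/2.
log(3/6) = -0.693147.
(6^2 + (-3-0)^2)/(2*3^2) = (36 + 9)/18 = 2.5.
KL = -0.693147 + 2.5 - 0.5 = 1.3069

1.3069


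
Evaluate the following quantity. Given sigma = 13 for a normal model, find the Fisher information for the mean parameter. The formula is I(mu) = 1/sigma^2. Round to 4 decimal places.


The Fisher information for the mean of a normal distribution is I(mu) = 1/sigma^2.
sigma = 13, so sigma^2 = 169.
I(mu) = 1/169 = 0.0059

0.0059


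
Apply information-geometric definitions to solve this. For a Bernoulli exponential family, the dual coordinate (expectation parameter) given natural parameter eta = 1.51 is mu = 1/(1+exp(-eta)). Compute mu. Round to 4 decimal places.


Dual coordinate (expectation parameter) for Bernoulli:
mu = 1/(1+exp(-eta)).
eta = 1.51.
exp(-eta) = exp(-1.51) = 0.22091.
mu = 1/(1+0.22091) = 0.8191

0.8191


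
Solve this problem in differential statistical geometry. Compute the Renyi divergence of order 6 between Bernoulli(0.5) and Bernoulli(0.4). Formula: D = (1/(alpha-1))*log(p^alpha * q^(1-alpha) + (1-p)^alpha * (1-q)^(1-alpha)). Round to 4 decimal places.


Renyi divergence of order alpha between Bernoulli distributions:
D = (1/(alpha-1))*log(p^alpha * q^(1-alpha) + (1-p)^alpha * (1-q)^(1-alpha)).
alpha = 6, p = 0.5, q = 0.4.
p^alpha * q^(1-alpha) = 0.5^6 * 0.4^-5 = 1.525879.
(1-p)^alpha * (1-q)^(1-alpha) = 0.5^6 * 0.6^-5 = 0.200939.
sum = 1.525879 + 0.200939 = 1.726818.
D = (1/5)*log(1.726818) = 0.1093

0.1093


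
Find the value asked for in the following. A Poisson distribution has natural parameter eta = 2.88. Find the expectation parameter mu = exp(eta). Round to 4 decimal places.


Expectation parameter for Poisson exponential family:
mu = exp(eta).
eta = 2.88.
mu = exp(2.88) = 17.8143

17.8143


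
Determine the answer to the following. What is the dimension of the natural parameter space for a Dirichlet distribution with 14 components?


Exponential family dimension calculation:
Dirichlet with 14 components has 14 natural parameters.

14


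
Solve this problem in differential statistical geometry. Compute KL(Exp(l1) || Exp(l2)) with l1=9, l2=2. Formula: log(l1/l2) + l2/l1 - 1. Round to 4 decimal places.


KL divergence for exponential family:
KL = log(l1/l2) + l2/l1 - 1.
log(9/2) = 1.504077.
2/9 = 0.222222.
KL = 1.504077 + 0.222222 - 1 = 0.7263

0.7263


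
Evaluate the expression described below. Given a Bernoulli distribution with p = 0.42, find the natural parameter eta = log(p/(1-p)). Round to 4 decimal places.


Natural parameter for Bernoulli: eta = log(p/(1-p)).
p = 0.42, 1-p = 0.58.
p/(1-p) = 0.724138.
eta = log(0.724138) = -0.3228

-0.3228


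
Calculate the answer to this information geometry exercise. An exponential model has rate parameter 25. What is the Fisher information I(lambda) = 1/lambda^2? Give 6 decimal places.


Fisher information for exponential: I(lambda) = 1/lambda^2.
lambda = 25, lambda^2 = 625.
I = 1/625 = 0.001600

0.001600


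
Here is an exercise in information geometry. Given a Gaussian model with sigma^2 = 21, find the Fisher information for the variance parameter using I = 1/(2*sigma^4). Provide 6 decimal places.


Fisher information for variance: I(sigma^2) = 1/(2*sigma^4).
sigma^2 = 21, so sigma^4 = 441.
I = 1/(2*441) = 1/882 = 0.001134

0.001134


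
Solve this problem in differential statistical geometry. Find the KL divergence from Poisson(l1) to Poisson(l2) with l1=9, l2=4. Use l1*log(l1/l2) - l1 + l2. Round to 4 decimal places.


KL divergence for Poisson:
KL = l1*log(l1/l2) - l1 + l2.
l1 = 9, l2 = 4.
log(9/4) = 0.81093.
l1*log(l1/l2) = 9 * 0.81093 = 7.298372.
KL = 7.298372 - 9 + 4 = 2.2984

2.2984


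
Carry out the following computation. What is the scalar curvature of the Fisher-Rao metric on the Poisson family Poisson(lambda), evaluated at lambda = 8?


This family has a single free parameter, so its statistical manifold
is 1-dimensional. The Riemann curvature tensor of any 1-dimensional
Riemannian manifold vanishes identically, so R = 0.

0


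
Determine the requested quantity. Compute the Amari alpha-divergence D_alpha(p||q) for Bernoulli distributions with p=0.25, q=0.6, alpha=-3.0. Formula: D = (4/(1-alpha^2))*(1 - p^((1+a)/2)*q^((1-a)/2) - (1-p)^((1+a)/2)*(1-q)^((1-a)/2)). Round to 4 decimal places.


Amari alpha-divergence:
D = (4/(1-alpha^2))*(1 - p^((1+a)/2)*q^((1-a)/2) - (1-p)^((1+a)/2)*(1-q)^((1-a)/2)).
alpha = -3.0, p = 0.25, q = 0.6.
e1 = (1+alpha)/2 = -1.0, e2 = (1-alpha)/2 = 2.0.
t1 = p^e1 * q^e2 = 0.25^-1.0 * 0.6^2.0 = 1.44.
t2 = (1-p)^e1 * (1-q)^e2 = 0.75^-1.0 * 0.4^2.0 = 0.213333.
4/(1-alpha^2) = -0.5.
D = -0.5*(1 - 1.44 - 0.213333) = 0.3267

0.3267


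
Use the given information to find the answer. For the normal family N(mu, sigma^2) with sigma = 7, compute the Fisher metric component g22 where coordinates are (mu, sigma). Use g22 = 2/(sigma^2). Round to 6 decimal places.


For the 2-parameter normal family, the Fisher metric has:
  g11 = 1/sigma^2, g22 = 2/sigma^2.
sigma = 7, sigma^2 = 49.
g22 = 0.040816

0.040816


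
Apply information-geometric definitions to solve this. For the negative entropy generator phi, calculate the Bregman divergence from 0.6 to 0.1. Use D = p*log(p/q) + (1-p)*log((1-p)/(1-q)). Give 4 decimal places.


Bregman divergence with negative entropy generator:
D = p*log(p/q) + (1-p)*log((1-p)/(1-q)).
p = 0.6, q = 0.1.
p*log(p/q) = 0.6*log(0.6/0.1) = 1.075056.
(1-p)*log((1-p)/(1-q)) = 0.4*log(0.4/0.9) = -0.324372.
D = 1.075056 + -0.324372 = 0.7507

0.7507


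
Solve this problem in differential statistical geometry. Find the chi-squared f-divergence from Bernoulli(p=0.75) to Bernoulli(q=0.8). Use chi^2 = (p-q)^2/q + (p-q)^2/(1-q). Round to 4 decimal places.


Chi-squared divergence between Bernoulli distributions:
chi^2 = (p-q)^2/q + (p-q)^2/(1-q).
p = 0.75, q = 0.8, p-q = -0.05.
(p-q)^2 = 0.0025.
term1 = 0.0025/0.8 = 0.003125.
term2 = 0.0025/0.2 = 0.0125.
chi^2 = 0.003125 + 0.0125 = 0.0156

0.0156


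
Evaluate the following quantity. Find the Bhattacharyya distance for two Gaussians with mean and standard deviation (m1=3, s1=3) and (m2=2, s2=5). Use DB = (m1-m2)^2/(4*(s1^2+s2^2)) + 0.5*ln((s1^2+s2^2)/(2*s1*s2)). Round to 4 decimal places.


Bhattacharyya distance between two Gaussians:
DB = (m1-m2)^2/(4*(s1^2+s2^2)) + (1/2)*ln((s1^2+s2^2)/(2*s1*s2)).
(m1-m2)^2 = (1)^2 = 1.
s1^2+s2^2 = 9 + 25 = 34.
term1 = 1/136 = 0.007353.
term2 = 0.5*ln(34/30.0) = 0.062582.
DB = 0.007353 + 0.062582 = 0.0699

0.0699


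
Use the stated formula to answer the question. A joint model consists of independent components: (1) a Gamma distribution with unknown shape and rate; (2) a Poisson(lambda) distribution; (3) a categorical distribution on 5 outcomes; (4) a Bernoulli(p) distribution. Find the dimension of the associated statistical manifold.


The dimension of a statistical manifold equals the number of free
(independent) real parameters of the model. For a product of independent
blocks the parameter counts add.
- Gamma (shape, rate): 2.
- Poisson (lambda): 1.
- categorical on 5 outcomes (probabilities sum to 1): 5-1 = 4.
- Bernoulli (p): 1.
Total = 2 + 1 + 4 + 1 = 8.
Dimension = 8

8


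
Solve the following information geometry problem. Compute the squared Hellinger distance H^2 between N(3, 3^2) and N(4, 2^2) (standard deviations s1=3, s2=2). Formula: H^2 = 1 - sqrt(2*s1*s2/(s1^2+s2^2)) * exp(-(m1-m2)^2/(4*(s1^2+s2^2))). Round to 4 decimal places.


Squared Hellinger distance for Gaussians:
H^2 = 1 - sqrt(2*s1*s2/(s1^2+s2^2)) * exp(-(m1-m2)^2/(4*(s1^2+s2^2))).
s1^2 = 9, s2^2 = 4, s1^2+s2^2 = 13.
sqrt(2*3*2/(13)) = 0.960769.
(m1-m2)^2 = (-1)^2 = 1.
exp(-1/(4*13)) = exp(-0.019231) = 0.980953.
H^2 = 1 - 0.960769*0.980953 = 0.0575

0.0575


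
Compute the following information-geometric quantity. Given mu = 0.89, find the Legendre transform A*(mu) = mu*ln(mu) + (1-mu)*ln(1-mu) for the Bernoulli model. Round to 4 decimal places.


Legendre transform for Bernoulli:
A*(mu) = mu*log(mu) + (1-mu)*log(1-mu).
mu = 0.89, 1-mu = 0.11.
mu*log(mu) = 0.89*log(0.89) = -0.103715.
(1-mu)*log(1-mu) = 0.11*log(0.11) = -0.2428.
A* = -0.103715 + -0.2428 = -0.3465

-0.3465


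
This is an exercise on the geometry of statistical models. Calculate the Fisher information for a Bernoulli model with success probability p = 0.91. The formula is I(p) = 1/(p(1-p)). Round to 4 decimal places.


For Bernoulli(p), Fisher information is I(p) = 1/(p*(1-p)).
p = 0.91, 1-p = 0.09.
p*(1-p) = 0.0819.
I(p) = 1/0.0819 = 12.2100

12.2100


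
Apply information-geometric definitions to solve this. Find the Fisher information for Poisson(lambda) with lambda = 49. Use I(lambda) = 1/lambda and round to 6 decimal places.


Fisher information for Poisson: I(lambda) = 1/lambda.
lambda = 49.
I(lambda) = 1/49 = 0.020408

0.020408


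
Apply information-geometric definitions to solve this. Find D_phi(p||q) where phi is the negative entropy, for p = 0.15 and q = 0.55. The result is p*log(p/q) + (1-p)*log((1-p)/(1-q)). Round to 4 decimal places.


Bregman divergence with negative entropy generator:
D = p*log(p/q) + (1-p)*log((1-p)/(1-q)).
p = 0.15, q = 0.55.
p*log(p/q) = 0.15*log(0.15/0.55) = -0.194892.
(1-p)*log((1-p)/(1-q)) = 0.85*log(0.85/0.45) = 0.54059.
D = -0.194892 + 0.54059 = 0.3457

0.3457


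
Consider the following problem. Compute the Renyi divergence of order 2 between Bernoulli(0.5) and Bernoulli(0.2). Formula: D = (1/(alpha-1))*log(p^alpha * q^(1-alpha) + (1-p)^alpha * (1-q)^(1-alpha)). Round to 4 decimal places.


Renyi divergence of order alpha between Bernoulli distributions:
D = (1/(alpha-1))*log(p^alpha * q^(1-alpha) + (1-p)^alpha * (1-q)^(1-alpha)).
alpha = 2, p = 0.5, q = 0.2.
p^alpha * q^(1-alpha) = 0.5^2 * 0.2^-1 = 1.25.
(1-p)^alpha * (1-q)^(1-alpha) = 0.5^2 * 0.8^-1 = 0.3125.
sum = 1.25 + 0.3125 = 1.5625.
D = (1/1)*log(1.5625) = 0.4463

0.4463


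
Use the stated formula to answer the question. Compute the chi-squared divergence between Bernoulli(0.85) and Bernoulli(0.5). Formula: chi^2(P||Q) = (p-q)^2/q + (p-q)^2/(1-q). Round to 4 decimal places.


Chi-squared divergence between Bernoulli distributions:
chi^2 = (p-q)^2/q + (p-q)^2/(1-q).
p = 0.85, q = 0.5, p-q = 0.35.
(p-q)^2 = 0.1225.
term1 = 0.1225/0.5 = 0.245.
term2 = 0.1225/0.5 = 0.245.
chi^2 = 0.245 + 0.245 = 0.4900

0.4900


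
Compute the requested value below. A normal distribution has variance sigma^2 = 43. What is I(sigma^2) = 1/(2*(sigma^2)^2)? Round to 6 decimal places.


Fisher information for variance: I(sigma^2) = 1/(2*sigma^4).
sigma^2 = 43, so sigma^4 = 1849.
I = 1/(2*1849) = 1/3698 = 0.000270

0.000270


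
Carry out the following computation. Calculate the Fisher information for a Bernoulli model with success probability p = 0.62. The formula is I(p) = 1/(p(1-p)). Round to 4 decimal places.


For Bernoulli(p), Fisher information is I(p) = 1/(p*(1-p)).
p = 0.62, 1-p = 0.38.
p*(1-p) = 0.2356.
I(p) = 1/0.2356 = 4.2445

4.2445


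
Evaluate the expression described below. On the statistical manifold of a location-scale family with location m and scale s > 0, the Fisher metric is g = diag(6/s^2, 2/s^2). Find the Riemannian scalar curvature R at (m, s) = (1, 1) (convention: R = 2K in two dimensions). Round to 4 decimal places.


The metric has the form g = (A dm^2 + B ds^2)/s^2 with A = 6, B = 2.
Substitute u = sqrt(A/B)*m: g = B*(du^2 + ds^2)/s^2, i.e. B times the
Poincare upper half-plane metric, which has constant Gaussian curvature -1.
Scaling a 2D metric by a constant c divides the Gaussian curvature by c,
so K = -1/B = -1/(2) = -0.5000 everywhere (the point (m, s) = (1, 1) is irrelevant:
the curvature is constant).
Scalar curvature in dimension 2: R = 2K = -2/(2) = -1.0000.

-1.0000


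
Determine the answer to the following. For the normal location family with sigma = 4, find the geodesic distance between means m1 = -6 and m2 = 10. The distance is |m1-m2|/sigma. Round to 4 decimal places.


On the fixed-variance normal subfamily, geodesic distance = |m1-m2|/sigma.
|-6 - 10| = 16.
sigma = 4.
d = 16/4 = 4.0000

4.0000


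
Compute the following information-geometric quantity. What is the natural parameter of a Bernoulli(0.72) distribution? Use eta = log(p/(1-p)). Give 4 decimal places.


Natural parameter for Bernoulli: eta = log(p/(1-p)).
p = 0.72, 1-p = 0.28.
p/(1-p) = 2.571429.
eta = log(2.571429) = 0.9445

0.9445


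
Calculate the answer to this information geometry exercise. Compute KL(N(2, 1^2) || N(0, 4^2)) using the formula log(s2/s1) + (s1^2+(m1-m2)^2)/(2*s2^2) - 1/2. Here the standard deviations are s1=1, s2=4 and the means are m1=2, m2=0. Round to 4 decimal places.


KL divergence between normal distributions:
KL = log(s2/s1) + (s1^2 + (m1-m2)^2)/(2*s2^2) - 1/2.
log(4/1) = 1.386294.
(1^2 + (2-0)^2)/(2*4^2) = (1 + 4)/32 = 0.15625.
KL = 1.386294 + 0.15625 - 0.5 = 1.0425

1.0425


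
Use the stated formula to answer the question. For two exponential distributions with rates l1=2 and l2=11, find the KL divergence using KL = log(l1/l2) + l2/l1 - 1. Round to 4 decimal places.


KL divergence for exponential family:
KL = log(l1/l2) + l2/l1 - 1.
log(2/11) = -1.704748.
11/2 = 5.5.
KL = -1.704748 + 5.5 - 1 = 2.7953

2.7953


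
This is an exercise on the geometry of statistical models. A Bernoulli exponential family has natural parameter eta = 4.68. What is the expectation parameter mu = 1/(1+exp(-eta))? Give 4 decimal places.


Dual coordinate (expectation parameter) for Bernoulli:
mu = 1/(1+exp(-eta)).
eta = 4.68.
exp(-eta) = exp(-4.68) = 0.009279.
mu = 1/(1+0.009279) = 0.9908

0.9908


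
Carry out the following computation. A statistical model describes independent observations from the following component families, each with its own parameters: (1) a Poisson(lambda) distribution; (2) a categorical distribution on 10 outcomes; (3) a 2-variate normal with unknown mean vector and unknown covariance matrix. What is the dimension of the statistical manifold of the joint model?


The dimension of a statistical manifold equals the number of free
(independent) real parameters of the model. For a product of independent
blocks the parameter counts add.
- Poisson (lambda): 1.
- categorical on 10 outcomes (probabilities sum to 1): 10-1 = 9.
- 2-variate normal: 2 (mean) + 2*3/2 = 3 (symmetric covariance) = 5.
Total = 1 + 9 + 5 = 15.
Dimension = 15

15


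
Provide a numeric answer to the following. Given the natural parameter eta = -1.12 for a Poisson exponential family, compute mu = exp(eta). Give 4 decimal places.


Expectation parameter for Poisson exponential family:
mu = exp(eta).
eta = -1.12.
mu = exp(-1.12) = 0.3263

0.3263


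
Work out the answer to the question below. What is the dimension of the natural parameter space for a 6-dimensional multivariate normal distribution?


Exponential family dimension calculation:
For 6-dim MVN: mean has 6 params, covariance has 6*7/2 = 21 unique entries.
Total dim = 6 + 21 = 27.

27


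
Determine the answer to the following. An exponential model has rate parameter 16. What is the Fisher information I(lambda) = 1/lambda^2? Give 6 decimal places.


Fisher information for exponential: I(lambda) = 1/lambda^2.
lambda = 16, lambda^2 = 256.
I = 1/256 = 0.003906

0.003906


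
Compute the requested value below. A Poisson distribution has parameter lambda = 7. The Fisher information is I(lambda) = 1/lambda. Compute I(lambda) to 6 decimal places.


Fisher information for Poisson: I(lambda) = 1/lambda.
lambda = 7.
I(lambda) = 1/7 = 0.142857

0.142857


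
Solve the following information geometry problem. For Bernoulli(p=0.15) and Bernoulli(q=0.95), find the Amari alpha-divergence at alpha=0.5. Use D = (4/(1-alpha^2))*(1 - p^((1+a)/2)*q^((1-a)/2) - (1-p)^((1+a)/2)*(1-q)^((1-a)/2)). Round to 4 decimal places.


Amari alpha-divergence:
D = (4/(1-alpha^2))*(1 - p^((1+a)/2)*q^((1-a)/2) - (1-p)^((1+a)/2)*(1-q)^((1-a)/2)).
alpha = 0.5, p = 0.15, q = 0.95.
e1 = (1+alpha)/2 = 0.75, e2 = (1-alpha)/2 = 0.25.
t1 = p^e1 * q^e2 = 0.15^0.75 * 0.95^0.25 = 0.237957.
t2 = (1-p)^e1 * (1-q)^e2 = 0.85^0.75 * 0.05^0.25 = 0.418607.
4/(1-alpha^2) = 5.333333.
D = 5.333333*(1 - 0.237957 - 0.418607) = 1.8317

1.8317


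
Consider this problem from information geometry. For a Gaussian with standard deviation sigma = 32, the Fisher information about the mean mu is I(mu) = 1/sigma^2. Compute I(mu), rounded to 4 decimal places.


The Fisher information for the mean of a normal distribution is I(mu) = 1/sigma^2.
sigma = 32, so sigma^2 = 1024.
I(mu) = 1/1024 = 0.0010

0.0010


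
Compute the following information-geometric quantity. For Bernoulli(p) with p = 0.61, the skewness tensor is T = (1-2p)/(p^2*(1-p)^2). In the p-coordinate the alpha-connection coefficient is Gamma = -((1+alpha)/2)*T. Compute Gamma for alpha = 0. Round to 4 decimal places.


Skewness (Amari-Chentsov) tensor: T = (1-2p)/(p^2*(1-p)^2).
p = 0.61, 1-2p = -0.22, p^2 = 0.3721, (1-p)^2 = 0.1521.
T = -0.22/(0.3721 * 0.1521) = -3.887172.
In the p-coordinate, Gamma^(alpha) = Gamma^(0) - (alpha/2)*T with Gamma^(0) = (1/2)*g'(p) = -T/2,
so Gamma^(alpha) = -((1+alpha)/2)*T.
alpha = 0, -(1+alpha)/2 = -0.5.
Gamma = -0.5 * -3.887172 = 1.9436

1.9436


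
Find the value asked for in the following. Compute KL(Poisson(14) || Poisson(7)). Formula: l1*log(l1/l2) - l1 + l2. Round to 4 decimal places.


KL divergence for Poisson:
KL = l1*log(l1/l2) - l1 + l2.
l1 = 14, l2 = 7.
log(14/7) = 0.693147.
l1*log(l1/l2) = 14 * 0.693147 = 9.704061.
KL = 9.704061 - 14 + 7 = 2.7041

2.7041


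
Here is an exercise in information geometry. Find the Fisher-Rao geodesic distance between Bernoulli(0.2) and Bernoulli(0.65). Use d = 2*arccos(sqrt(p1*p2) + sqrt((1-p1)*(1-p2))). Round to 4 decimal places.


Geodesic distance on Bernoulli manifold:
d(p1,p2) = 2*arccos(sqrt(p1*p2) + sqrt((1-p1)*(1-p2))).
sqrt(p1*p2) = sqrt(0.2*0.65) = 0.360555.
sqrt((1-p1)*(1-p2)) = sqrt(0.8*0.35) = 0.52915.
arg = 0.360555 + 0.52915 = 0.889705.
d = 2*arccos(0.889705) = 0.9482

0.9482


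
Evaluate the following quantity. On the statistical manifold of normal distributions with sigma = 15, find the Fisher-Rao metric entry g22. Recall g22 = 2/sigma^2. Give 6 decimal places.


For the 2-parameter normal family, the Fisher metric has:
  g11 = 1/sigma^2, g22 = 2/sigma^2.
sigma = 15, sigma^2 = 225.
g22 = 0.008889

0.008889


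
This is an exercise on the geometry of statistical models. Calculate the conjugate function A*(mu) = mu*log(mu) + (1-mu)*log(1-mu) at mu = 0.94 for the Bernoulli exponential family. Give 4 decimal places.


Legendre transform for Bernoulli:
A*(mu) = mu*log(mu) + (1-mu)*log(1-mu).
mu = 0.94, 1-mu = 0.06.
mu*log(mu) = 0.94*log(0.94) = -0.058163.
(1-mu)*log(1-mu) = 0.06*log(0.06) = -0.168805.
A* = -0.058163 + -0.168805 = -0.2270

-0.2270


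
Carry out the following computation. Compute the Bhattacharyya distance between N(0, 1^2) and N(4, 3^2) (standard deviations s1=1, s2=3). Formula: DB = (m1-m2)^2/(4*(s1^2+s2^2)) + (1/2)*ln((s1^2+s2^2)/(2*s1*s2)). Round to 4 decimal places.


Bhattacharyya distance between two Gaussians:
DB = (m1-m2)^2/(4*(s1^2+s2^2)) + (1/2)*ln((s1^2+s2^2)/(2*s1*s2)).
(m1-m2)^2 = (-4)^2 = 16.
s1^2+s2^2 = 1 + 9 = 10.
term1 = 16/40 = 0.4.
term2 = 0.5*ln(10/6.0) = 0.255413.
DB = 0.4 + 0.255413 = 0.6554

0.6554


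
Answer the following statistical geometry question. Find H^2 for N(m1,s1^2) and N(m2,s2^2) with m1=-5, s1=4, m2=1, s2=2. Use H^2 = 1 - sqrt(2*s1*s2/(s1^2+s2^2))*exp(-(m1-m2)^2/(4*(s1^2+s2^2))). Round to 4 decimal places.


Squared Hellinger distance for Gaussians:
H^2 = 1 - sqrt(2*s1*s2/(s1^2+s2^2)) * exp(-(m1-m2)^2/(4*(s1^2+s2^2))).
s1^2 = 16, s2^2 = 4, s1^2+s2^2 = 20.
sqrt(2*4*2/(20)) = 0.894427.
(m1-m2)^2 = (-6)^2 = 36.
exp(-36/(4*20)) = exp(-0.45) = 0.637628.
H^2 = 1 - 0.894427*0.637628 = 0.4297

0.4297


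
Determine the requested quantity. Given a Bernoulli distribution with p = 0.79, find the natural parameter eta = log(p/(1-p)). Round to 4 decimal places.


Natural parameter for Bernoulli: eta = log(p/(1-p)).
p = 0.79, 1-p = 0.21.
p/(1-p) = 3.761905.
eta = log(3.761905) = 1.3249

1.3249


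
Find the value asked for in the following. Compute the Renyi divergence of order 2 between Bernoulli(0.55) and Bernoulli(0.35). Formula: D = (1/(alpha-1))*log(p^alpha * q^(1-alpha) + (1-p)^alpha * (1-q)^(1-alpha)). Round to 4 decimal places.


Renyi divergence of order alpha between Bernoulli distributions:
D = (1/(alpha-1))*log(p^alpha * q^(1-alpha) + (1-p)^alpha * (1-q)^(1-alpha)).
alpha = 2, p = 0.55, q = 0.35.
p^alpha * q^(1-alpha) = 0.55^2 * 0.35^-1 = 0.864286.
(1-p)^alpha * (1-q)^(1-alpha) = 0.45^2 * 0.65^-1 = 0.311538.
sum = 0.864286 + 0.311538 = 1.175824.
D = (1/1)*log(1.175824) = 0.1620

0.1620


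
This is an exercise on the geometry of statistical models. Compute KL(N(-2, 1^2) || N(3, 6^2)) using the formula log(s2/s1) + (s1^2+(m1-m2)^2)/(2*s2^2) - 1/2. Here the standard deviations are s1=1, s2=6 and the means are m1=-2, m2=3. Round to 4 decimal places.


KL divergence between normal distributions:
KL = log(s2/s1) + (s1^2 + (m1-m2)^2)/(2*s2^2) - 1/2.
log(6/1) = 1.791759.
(1^2 + (-2-3)^2)/(2*6^2) = (1 + 25)/72 = 0.361111.
KL = 1.791759 + 0.361111 - 0.5 = 1.6529

1.6529


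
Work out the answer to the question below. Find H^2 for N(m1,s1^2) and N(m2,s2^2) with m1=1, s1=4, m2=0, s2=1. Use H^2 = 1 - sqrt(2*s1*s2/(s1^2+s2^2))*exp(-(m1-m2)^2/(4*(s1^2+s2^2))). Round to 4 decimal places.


Squared Hellinger distance for Gaussians:
H^2 = 1 - sqrt(2*s1*s2/(s1^2+s2^2)) * exp(-(m1-m2)^2/(4*(s1^2+s2^2))).
s1^2 = 16, s2^2 = 1, s1^2+s2^2 = 17.
sqrt(2*4*1/(17)) = 0.685994.
(m1-m2)^2 = (1)^2 = 1.
exp(-1/(4*17)) = exp(-0.014706) = 0.985402.
H^2 = 1 - 0.685994*0.985402 = 0.3240

0.3240


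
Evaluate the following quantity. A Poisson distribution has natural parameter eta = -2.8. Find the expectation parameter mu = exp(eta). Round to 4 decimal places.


Expectation parameter for Poisson exponential family:
mu = exp(eta).
eta = -2.8.
mu = exp(-2.8) = 0.0608

0.0608


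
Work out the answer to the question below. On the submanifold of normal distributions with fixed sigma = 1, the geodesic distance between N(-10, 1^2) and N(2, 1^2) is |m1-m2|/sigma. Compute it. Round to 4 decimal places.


On the fixed-variance normal subfamily, geodesic distance = |m1-m2|/sigma.
|-10 - 2| = 12.
sigma = 1.
d = 12/1 = 12.0000

12.0000


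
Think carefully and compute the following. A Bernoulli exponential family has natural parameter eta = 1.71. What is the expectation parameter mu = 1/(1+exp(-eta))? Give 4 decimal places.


Dual coordinate (expectation parameter) for Bernoulli:
mu = 1/(1+exp(-eta)).
eta = 1.71.
exp(-eta) = exp(-1.71) = 0.180866.
mu = 1/(1+0.180866) = 0.8468

0.8468


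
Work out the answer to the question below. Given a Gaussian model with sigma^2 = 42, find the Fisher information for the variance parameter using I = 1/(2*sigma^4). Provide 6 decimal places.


Fisher information for variance: I(sigma^2) = 1/(2*sigma^4).
sigma^2 = 42, so sigma^4 = 1764.
I = 1/(2*1764) = 1/3528 = 0.000283

0.000283


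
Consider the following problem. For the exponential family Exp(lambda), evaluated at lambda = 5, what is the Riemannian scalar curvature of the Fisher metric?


This family has a single free parameter, so its statistical manifold
is 1-dimensional. The Riemann curvature tensor of any 1-dimensional
Riemannian manifold vanishes identically, so R = 0.

0


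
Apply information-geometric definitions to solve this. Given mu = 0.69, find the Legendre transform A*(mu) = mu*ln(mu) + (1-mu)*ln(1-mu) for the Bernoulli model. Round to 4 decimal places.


Legendre transform for Bernoulli:
A*(mu) = mu*log(mu) + (1-mu)*log(1-mu).
mu = 0.69, 1-mu = 0.31.
mu*log(mu) = 0.69*log(0.69) = -0.256034.
(1-mu)*log(1-mu) = 0.31*log(0.31) = -0.363067.
A* = -0.256034 + -0.363067 = -0.6191

-0.6191


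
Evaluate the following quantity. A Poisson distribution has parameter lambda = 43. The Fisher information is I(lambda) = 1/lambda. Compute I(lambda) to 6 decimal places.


Fisher information for Poisson: I(lambda) = 1/lambda.
lambda = 43.
I(lambda) = 1/43 = 0.023256

0.023256


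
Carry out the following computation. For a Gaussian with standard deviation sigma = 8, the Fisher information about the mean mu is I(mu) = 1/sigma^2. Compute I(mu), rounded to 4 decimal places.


The Fisher information for the mean of a normal distribution is I(mu) = 1/sigma^2.
sigma = 8, so sigma^2 = 64.
I(mu) = 1/64 = 0.0156

0.0156


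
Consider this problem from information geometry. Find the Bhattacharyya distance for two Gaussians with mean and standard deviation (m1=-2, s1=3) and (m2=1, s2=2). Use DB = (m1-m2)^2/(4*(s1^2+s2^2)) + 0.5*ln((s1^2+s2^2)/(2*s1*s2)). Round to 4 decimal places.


Bhattacharyya distance between two Gaussians:
DB = (m1-m2)^2/(4*(s1^2+s2^2)) + (1/2)*ln((s1^2+s2^2)/(2*s1*s2)).
(m1-m2)^2 = (-3)^2 = 9.
s1^2+s2^2 = 9 + 4 = 13.
term1 = 9/52 = 0.173077.
term2 = 0.5*ln(13/12.0) = 0.040021.
DB = 0.173077 + 0.040021 = 0.2131

0.2131


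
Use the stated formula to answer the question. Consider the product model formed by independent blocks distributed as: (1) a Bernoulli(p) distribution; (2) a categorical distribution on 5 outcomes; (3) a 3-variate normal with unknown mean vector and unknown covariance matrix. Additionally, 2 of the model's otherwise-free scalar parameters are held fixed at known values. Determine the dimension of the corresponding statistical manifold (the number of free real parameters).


The dimension of a statistical manifold equals the number of free
(independent) real parameters of the model. For a product of independent
blocks the parameter counts add.
- Bernoulli (p): 1.
- categorical on 5 outcomes (probabilities sum to 1): 5-1 = 4.
- 3-variate normal: 3 (mean) + 3*4/2 = 6 (symmetric covariance) = 9.
Total = 1 + 4 + 9 = 14.
2 parameter(s) fixed at known values: 14 - 2 = 12.
Dimension = 12

12


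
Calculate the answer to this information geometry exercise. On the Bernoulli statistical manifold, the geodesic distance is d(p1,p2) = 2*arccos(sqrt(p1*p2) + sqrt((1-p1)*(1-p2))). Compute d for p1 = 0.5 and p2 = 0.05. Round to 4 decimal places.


Geodesic distance on Bernoulli manifold:
d(p1,p2) = 2*arccos(sqrt(p1*p2) + sqrt((1-p1)*(1-p2))).
sqrt(p1*p2) = sqrt(0.5*0.05) = 0.158114.
sqrt((1-p1)*(1-p2)) = sqrt(0.5*0.95) = 0.689202.
arg = 0.158114 + 0.689202 = 0.847316.
d = 2*arccos(0.847316) = 1.1198

1.1198


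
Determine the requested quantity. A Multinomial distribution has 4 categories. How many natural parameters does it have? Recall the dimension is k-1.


Exponential family dimension calculation:
For Multinomial with k=4 categories, dim = k-1 = 3.

3


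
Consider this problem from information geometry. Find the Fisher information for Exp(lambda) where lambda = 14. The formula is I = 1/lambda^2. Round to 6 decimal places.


Fisher information for exponential: I(lambda) = 1/lambda^2.
lambda = 14, lambda^2 = 196.
I = 1/196 = 0.005102

0.005102
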